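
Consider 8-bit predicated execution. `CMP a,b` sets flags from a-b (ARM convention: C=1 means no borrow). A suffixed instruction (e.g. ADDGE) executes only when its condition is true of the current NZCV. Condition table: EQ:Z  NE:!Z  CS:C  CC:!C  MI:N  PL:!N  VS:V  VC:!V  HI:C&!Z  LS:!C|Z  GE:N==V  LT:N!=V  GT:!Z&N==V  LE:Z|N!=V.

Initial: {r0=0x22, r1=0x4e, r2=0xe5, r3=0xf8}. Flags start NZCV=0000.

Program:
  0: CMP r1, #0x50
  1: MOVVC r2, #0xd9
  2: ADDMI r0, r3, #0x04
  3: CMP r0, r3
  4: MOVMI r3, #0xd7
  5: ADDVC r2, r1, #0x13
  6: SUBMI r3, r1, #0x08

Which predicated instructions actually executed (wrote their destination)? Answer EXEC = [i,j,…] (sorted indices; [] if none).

EXEC = [1,2,5]

[0] flags=1000 → (cmp)
[1] flags=1000 VC?T → r2=0xd9
[2] flags=1000 MI?T → r0=0xfc
[3] flags=0010 → (cmp)
[4] flags=0010 MI?F → skip
[5] flags=0010 VC?T → r2=0x61
[6] flags=0010 MI?F → skip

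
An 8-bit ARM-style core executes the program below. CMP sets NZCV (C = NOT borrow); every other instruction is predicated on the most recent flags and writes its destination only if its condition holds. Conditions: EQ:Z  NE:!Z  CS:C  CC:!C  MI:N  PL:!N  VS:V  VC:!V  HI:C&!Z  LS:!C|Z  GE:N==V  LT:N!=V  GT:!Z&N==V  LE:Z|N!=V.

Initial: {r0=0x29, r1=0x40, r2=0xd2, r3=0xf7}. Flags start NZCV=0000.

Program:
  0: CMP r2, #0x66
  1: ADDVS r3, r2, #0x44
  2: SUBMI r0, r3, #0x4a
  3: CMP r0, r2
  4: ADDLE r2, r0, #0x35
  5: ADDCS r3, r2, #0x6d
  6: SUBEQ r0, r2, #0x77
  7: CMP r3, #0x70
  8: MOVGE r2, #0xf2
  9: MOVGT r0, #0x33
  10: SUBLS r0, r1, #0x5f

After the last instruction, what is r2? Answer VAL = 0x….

VAL = 0xd2

0: ✓ CMP  NZCV=0011
1: ✓ ADDVS  r3←0x16
2: · SUBMI
3: ✓ CMP  NZCV=0000
4: · ADDLE
5: · ADDCS
6: · SUBEQ
7: ✓ CMP  NZCV=1000
8: · MOVGE
9: · MOVGT
10: ✓ SUBLS  r0←0xe1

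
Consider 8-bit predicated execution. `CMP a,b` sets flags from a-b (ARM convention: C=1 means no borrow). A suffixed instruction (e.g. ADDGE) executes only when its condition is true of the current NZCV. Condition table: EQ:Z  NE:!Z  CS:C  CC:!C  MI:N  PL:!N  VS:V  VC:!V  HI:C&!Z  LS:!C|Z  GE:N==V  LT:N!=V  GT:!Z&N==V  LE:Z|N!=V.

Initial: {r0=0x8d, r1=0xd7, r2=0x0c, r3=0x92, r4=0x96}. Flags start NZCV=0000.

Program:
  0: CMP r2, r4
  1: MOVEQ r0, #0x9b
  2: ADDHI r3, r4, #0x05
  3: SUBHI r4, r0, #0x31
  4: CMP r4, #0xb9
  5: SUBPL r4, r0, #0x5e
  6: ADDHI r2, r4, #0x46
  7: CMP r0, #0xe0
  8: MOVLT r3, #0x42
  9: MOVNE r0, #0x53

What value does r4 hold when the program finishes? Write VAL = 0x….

VAL = 0x96

[0] flags=0000 → (cmp)
[1] flags=0000 EQ?F → skip
[2] flags=0000 HI?F → skip
[3] flags=0000 HI?F → skip
[4] flags=1000 → (cmp)
[5] flags=1000 PL?F → skip
[6] flags=1000 HI?F → skip
[7] flags=1000 → (cmp)
[8] flags=1000 LT?T → r3=0x42
[9] flags=1000 NE?T → r0=0x53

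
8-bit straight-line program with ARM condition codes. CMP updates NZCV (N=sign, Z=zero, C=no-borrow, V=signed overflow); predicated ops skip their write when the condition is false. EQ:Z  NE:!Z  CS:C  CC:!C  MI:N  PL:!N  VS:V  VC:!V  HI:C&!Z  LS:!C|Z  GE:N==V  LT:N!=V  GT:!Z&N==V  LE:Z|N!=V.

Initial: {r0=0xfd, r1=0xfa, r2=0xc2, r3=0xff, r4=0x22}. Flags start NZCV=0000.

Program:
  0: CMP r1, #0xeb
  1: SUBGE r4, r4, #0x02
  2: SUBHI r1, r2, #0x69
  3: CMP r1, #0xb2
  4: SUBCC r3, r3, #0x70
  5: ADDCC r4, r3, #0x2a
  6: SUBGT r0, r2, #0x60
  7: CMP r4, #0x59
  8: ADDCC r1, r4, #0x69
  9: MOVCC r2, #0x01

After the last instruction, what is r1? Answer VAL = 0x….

VAL = 0x59

[0] flags=0010 → (cmp)
[1] flags=0010 GE?T → r4=0x20
[2] flags=0010 HI?T → r1=0x59
[3] flags=1001 → (cmp)
[4] flags=1001 CC?T → r3=0x8f
[5] flags=1001 CC?T → r4=0xb9
[6] flags=1001 GT?T → r0=0x62
[7] flags=0011 → (cmp)
[8] flags=0011 CC?F → skip
[9] flags=0011 CC?F → skip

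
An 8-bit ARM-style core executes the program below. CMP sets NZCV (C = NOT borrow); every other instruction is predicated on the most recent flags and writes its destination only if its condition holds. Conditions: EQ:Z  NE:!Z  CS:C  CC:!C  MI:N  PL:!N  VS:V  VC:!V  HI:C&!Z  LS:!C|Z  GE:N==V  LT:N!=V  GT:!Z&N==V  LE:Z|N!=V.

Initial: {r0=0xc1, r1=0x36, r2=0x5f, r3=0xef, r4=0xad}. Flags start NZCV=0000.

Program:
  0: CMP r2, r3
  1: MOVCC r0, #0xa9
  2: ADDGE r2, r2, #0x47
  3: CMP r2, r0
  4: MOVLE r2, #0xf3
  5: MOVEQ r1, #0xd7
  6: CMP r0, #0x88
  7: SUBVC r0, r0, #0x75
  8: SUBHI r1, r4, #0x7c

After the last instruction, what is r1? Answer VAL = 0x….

0: ✓ CMP  NZCV=0000
1: ✓ MOVCC  r0←0xa9
2: ✓ ADDGE  r2←0xa6
3: ✓ CMP  NZCV=1000
4: ✓ MOVLE  r2←0xf3
5: · MOVEQ
6: ✓ CMP  NZCV=0010
7: ✓ SUBVC  r0←0x34
8: ✓ SUBHI  r1←0x31

VAL = 0x31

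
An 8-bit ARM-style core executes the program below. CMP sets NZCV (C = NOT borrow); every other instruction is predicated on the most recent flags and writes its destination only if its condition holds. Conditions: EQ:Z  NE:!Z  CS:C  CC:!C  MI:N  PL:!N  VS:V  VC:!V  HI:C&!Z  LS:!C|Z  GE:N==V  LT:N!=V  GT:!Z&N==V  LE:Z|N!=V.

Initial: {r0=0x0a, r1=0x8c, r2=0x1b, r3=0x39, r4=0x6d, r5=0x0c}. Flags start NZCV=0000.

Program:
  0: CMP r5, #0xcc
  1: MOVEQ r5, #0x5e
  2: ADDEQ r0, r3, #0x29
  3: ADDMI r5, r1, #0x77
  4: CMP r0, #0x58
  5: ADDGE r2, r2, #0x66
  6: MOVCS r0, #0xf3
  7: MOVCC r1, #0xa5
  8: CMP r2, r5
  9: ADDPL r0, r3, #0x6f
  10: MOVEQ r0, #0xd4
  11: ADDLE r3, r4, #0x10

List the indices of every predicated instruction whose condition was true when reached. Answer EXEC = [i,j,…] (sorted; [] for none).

EXEC = [7,9]

[0] flags=0000 → (cmp)
[1] flags=0000 EQ?F → skip
[2] flags=0000 EQ?F → skip
[3] flags=0000 MI?F → skip
[4] flags=1000 → (cmp)
[5] flags=1000 GE?F → skip
[6] flags=1000 CS?F → skip
[7] flags=1000 CC?T → r1=0xa5
[8] flags=0010 → (cmp)
[9] flags=0010 PL?T → r0=0xa8
[10] flags=0010 EQ?F → skip
[11] flags=0010 LE?F → skip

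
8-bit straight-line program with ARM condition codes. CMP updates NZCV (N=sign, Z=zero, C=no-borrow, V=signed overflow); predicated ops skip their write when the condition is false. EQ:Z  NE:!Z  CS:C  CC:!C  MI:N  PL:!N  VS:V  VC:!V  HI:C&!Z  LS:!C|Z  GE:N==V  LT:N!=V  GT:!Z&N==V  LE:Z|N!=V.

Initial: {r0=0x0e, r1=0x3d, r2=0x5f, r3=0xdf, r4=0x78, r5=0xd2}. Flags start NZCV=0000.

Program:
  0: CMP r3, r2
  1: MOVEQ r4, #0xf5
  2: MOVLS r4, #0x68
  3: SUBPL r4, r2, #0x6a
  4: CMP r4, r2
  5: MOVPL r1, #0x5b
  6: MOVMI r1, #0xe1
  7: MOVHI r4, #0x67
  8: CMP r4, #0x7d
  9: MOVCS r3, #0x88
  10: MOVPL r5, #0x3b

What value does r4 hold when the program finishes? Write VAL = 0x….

[0] flags=1010 → (cmp)
[1] flags=1010 EQ?F → skip
[2] flags=1010 LS?F → skip
[3] flags=1010 PL?F → skip
[4] flags=0010 → (cmp)
[5] flags=0010 PL?T → r1=0x5b
[6] flags=0010 MI?F → skip
[7] flags=0010 HI?T → r4=0x67
[8] flags=1000 → (cmp)
[9] flags=1000 CS?F → skip
[10] flags=1000 PL?F → skip

VAL = 0x67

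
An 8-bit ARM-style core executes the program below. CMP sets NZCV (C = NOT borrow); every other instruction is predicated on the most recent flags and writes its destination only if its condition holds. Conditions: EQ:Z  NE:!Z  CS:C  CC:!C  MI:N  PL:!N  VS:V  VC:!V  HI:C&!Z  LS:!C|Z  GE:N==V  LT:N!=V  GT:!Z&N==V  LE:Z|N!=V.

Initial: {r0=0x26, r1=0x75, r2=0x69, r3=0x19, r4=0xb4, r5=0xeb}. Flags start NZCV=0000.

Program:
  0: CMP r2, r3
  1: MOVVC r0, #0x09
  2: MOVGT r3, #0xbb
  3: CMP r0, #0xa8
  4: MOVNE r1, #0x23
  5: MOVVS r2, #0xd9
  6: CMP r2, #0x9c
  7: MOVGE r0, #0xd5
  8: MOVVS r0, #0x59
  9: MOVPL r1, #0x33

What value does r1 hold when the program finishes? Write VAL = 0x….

0: ✓ CMP  NZCV=0010
1: ✓ MOVVC  r0←0x09
2: ✓ MOVGT  r3←0xbb
3: ✓ CMP  NZCV=0000
4: ✓ MOVNE  r1←0x23
5: · MOVVS
6: ✓ CMP  NZCV=1001
7: ✓ MOVGE  r0←0xd5
8: ✓ MOVVS  r0←0x59
9: · MOVPL

VAL = 0x23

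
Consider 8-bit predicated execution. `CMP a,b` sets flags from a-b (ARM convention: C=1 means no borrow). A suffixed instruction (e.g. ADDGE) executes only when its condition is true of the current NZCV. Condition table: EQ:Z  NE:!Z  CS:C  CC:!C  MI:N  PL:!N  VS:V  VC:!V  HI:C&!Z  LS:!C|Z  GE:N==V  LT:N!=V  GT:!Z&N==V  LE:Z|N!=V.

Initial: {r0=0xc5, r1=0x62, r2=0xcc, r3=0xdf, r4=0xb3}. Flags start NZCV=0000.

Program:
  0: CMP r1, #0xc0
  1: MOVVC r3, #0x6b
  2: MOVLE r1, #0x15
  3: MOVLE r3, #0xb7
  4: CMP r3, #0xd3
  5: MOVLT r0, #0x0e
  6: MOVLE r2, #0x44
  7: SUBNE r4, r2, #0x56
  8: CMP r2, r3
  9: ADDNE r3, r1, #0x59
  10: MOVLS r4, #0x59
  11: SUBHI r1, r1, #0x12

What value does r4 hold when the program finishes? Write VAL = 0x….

[0] flags=1001 → (cmp)
[1] flags=1001 VC?F → skip
[2] flags=1001 LE?F → skip
[3] flags=1001 LE?F → skip
[4] flags=0010 → (cmp)
[5] flags=0010 LT?F → skip
[6] flags=0010 LE?F → skip
[7] flags=0010 NE?T → r4=0x76
[8] flags=1000 → (cmp)
[9] flags=1000 NE?T → r3=0xbb
[10] flags=1000 LS?T → r4=0x59
[11] flags=1000 HI?F → skip

VAL = 0x59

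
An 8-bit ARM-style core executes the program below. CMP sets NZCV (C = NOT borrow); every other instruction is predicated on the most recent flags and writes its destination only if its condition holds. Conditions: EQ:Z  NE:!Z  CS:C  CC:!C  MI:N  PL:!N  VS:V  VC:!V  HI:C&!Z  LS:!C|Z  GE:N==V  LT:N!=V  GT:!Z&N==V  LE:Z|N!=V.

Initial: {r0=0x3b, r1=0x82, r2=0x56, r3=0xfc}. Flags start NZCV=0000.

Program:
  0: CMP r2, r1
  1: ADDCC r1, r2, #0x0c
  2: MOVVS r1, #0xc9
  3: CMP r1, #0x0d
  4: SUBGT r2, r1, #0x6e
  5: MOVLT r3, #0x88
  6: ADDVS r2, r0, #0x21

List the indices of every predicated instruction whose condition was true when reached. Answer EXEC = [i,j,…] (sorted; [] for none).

0: ✓ CMP  NZCV=1001
1: ✓ ADDCC  r1←0x62
2: ✓ MOVVS  r1←0xc9
3: ✓ CMP  NZCV=1010
4: · SUBGT
5: ✓ MOVLT  r3←0x88
6: · ADDVS

EXEC = [1,2,5]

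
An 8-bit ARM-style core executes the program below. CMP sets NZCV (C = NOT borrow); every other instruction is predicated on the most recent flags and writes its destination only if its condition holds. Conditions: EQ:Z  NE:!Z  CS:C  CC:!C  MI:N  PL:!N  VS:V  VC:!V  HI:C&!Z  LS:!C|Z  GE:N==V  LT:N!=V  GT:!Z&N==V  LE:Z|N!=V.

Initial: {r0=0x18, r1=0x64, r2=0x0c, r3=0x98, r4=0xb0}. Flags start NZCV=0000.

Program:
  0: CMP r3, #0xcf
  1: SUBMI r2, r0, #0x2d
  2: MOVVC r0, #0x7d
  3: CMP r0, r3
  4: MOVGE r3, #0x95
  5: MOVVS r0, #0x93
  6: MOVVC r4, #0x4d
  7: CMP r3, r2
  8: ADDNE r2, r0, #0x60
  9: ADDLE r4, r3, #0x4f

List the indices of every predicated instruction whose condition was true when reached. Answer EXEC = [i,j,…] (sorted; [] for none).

[0] flags=1000 → (cmp)
[1] flags=1000 MI?T → r2=0xeb
[2] flags=1000 VC?T → r0=0x7d
[3] flags=1001 → (cmp)
[4] flags=1001 GE?T → r3=0x95
[5] flags=1001 VS?T → r0=0x93
[6] flags=1001 VC?F → skip
[7] flags=1000 → (cmp)
[8] flags=1000 NE?T → r2=0xf3
[9] flags=1000 LE?T → r4=0xe4

EXEC = [1,2,4,5,8,9]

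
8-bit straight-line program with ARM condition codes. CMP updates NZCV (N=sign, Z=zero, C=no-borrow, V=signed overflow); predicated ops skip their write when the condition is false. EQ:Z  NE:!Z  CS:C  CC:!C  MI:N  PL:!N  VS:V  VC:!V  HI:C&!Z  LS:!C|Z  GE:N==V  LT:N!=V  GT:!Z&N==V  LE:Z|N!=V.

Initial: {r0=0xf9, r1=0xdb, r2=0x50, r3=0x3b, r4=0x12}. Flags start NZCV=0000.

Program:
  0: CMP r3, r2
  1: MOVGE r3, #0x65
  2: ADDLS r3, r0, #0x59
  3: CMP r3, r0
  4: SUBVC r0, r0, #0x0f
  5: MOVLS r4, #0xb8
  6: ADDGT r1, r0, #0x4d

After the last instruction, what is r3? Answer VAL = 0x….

VAL = 0x52

0: ✓ CMP  NZCV=1000
1: · MOVGE
2: ✓ ADDLS  r3←0x52
3: ✓ CMP  NZCV=0000
4: ✓ SUBVC  r0←0xea
5: ✓ MOVLS  r4←0xb8
6: ✓ ADDGT  r1←0x37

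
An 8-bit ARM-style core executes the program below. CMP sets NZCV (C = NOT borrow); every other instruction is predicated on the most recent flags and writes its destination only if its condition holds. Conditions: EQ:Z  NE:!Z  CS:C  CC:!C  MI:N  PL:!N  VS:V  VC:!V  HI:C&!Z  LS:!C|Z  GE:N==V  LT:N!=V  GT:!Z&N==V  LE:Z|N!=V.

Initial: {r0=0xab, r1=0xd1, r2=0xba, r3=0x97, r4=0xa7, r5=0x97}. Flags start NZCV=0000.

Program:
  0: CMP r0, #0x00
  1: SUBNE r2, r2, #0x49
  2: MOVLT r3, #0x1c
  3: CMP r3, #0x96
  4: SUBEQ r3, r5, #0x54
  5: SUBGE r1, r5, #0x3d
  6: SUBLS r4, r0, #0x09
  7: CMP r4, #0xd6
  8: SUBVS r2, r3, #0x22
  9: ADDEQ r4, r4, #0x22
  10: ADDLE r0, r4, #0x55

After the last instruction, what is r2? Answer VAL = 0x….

VAL = 0x71

0: ✓ CMP  NZCV=1010
1: ✓ SUBNE  r2←0x71
2: ✓ MOVLT  r3←0x1c
3: ✓ CMP  NZCV=1001
4: · SUBEQ
5: ✓ SUBGE  r1←0x5a
6: ✓ SUBLS  r4←0xa2
7: ✓ CMP  NZCV=1000
8: · SUBVS
9: · ADDEQ
10: ✓ ADDLE  r0←0xf7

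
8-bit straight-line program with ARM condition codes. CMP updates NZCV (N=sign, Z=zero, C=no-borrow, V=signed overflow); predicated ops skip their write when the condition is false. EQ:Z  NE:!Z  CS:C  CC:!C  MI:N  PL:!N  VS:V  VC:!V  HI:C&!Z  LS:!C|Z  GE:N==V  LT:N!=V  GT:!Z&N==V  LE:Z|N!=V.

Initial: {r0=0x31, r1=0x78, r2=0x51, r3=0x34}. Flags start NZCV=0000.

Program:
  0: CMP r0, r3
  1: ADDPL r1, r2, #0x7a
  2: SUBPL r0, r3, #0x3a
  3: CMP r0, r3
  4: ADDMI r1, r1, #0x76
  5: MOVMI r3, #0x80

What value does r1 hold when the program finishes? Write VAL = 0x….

0: ✓ CMP  NZCV=1000
1: · ADDPL
2: · SUBPL
3: ✓ CMP  NZCV=1000
4: ✓ ADDMI  r1←0xee
5: ✓ MOVMI  r3←0x80

VAL = 0xee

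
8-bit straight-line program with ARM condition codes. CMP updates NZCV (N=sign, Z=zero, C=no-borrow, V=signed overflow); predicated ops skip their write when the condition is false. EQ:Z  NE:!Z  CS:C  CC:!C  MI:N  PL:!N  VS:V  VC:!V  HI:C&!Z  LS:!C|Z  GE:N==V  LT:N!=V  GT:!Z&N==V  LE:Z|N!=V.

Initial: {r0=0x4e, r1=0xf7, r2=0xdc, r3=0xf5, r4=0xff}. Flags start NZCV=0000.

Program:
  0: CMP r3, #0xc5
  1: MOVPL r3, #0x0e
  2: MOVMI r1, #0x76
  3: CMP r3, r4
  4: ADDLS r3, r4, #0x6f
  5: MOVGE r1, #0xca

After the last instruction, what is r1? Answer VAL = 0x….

[0] flags=0010 → (cmp)
[1] flags=0010 PL?T → r3=0x0e
[2] flags=0010 MI?F → skip
[3] flags=0000 → (cmp)
[4] flags=0000 LS?T → r3=0x6e
[5] flags=0000 GE?T → r1=0xca

VAL = 0xca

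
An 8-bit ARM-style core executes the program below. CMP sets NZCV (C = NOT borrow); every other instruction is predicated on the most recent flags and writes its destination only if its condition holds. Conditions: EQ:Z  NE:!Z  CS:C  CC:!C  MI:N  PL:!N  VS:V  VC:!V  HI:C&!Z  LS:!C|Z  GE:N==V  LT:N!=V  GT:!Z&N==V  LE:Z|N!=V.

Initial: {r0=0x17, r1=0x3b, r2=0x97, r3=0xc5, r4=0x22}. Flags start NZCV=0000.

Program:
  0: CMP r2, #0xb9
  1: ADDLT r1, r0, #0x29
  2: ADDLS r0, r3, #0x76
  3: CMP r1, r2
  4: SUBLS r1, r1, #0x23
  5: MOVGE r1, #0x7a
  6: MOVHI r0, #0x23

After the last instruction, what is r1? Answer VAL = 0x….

VAL = 0x7a

0: ✓ CMP  NZCV=1000
1: ✓ ADDLT  r1←0x40
2: ✓ ADDLS  r0←0x3b
3: ✓ CMP  NZCV=1001
4: ✓ SUBLS  r1←0x1d
5: ✓ MOVGE  r1←0x7a
6: · MOVHI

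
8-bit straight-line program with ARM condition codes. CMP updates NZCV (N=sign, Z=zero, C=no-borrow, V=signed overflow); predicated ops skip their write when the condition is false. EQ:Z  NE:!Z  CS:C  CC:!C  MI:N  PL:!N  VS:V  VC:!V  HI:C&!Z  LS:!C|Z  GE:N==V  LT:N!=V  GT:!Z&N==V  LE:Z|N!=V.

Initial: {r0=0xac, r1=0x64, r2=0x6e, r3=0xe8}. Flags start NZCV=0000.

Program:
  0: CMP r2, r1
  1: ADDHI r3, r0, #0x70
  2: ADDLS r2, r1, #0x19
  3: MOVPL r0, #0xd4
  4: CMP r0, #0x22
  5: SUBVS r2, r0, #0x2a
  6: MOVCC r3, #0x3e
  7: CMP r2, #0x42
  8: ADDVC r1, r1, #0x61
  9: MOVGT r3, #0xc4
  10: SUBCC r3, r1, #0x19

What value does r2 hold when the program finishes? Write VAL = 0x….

VAL = 0x6e

0: ✓ CMP  NZCV=0010
1: ✓ ADDHI  r3←0x1c
2: · ADDLS
3: ✓ MOVPL  r0←0xd4
4: ✓ CMP  NZCV=1010
5: · SUBVS
6: · MOVCC
7: ✓ CMP  NZCV=0010
8: ✓ ADDVC  r1←0xc5
9: ✓ MOVGT  r3←0xc4
10: · SUBCC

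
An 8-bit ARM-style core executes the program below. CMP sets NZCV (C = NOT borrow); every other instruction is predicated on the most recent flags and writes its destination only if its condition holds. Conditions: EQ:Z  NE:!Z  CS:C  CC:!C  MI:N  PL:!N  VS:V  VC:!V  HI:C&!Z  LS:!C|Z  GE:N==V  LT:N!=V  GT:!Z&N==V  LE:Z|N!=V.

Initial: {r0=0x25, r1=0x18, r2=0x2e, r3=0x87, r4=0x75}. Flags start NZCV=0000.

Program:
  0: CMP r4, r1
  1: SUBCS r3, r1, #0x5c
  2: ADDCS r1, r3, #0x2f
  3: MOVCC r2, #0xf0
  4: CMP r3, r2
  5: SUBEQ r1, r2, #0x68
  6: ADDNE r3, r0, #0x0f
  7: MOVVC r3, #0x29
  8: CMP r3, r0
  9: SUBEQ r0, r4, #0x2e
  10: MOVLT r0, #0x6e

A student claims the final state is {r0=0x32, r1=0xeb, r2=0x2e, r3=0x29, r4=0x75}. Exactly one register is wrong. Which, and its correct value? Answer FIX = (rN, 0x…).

[0] flags=0010 → (cmp)
[1] flags=0010 CS?T → r3=0xbc
[2] flags=0010 CS?T → r1=0xeb
[3] flags=0010 CC?F → skip
[4] flags=1010 → (cmp)
[5] flags=1010 EQ?F → skip
[6] flags=1010 NE?T → r3=0x34
[7] flags=1010 VC?T → r3=0x29
[8] flags=0010 → (cmp)
[9] flags=0010 EQ?F → skip
[10] flags=0010 LT?F → skip

FIX = (r0, 0x25)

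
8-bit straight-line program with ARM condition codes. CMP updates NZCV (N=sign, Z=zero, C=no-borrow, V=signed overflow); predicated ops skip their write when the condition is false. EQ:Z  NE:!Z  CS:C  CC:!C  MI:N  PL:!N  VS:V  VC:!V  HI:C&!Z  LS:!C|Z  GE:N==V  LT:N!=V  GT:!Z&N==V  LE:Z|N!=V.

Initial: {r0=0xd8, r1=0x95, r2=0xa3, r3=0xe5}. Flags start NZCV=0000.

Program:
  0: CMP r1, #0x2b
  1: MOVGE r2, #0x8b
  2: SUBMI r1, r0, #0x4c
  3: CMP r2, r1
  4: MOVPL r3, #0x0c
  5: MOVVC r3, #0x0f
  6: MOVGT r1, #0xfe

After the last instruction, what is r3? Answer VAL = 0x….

[0] flags=0011 → (cmp)
[1] flags=0011 GE?F → skip
[2] flags=0011 MI?F → skip
[3] flags=0010 → (cmp)
[4] flags=0010 PL?T → r3=0x0c
[5] flags=0010 VC?T → r3=0x0f
[6] flags=0010 GT?T → r1=0xfe

VAL = 0x0f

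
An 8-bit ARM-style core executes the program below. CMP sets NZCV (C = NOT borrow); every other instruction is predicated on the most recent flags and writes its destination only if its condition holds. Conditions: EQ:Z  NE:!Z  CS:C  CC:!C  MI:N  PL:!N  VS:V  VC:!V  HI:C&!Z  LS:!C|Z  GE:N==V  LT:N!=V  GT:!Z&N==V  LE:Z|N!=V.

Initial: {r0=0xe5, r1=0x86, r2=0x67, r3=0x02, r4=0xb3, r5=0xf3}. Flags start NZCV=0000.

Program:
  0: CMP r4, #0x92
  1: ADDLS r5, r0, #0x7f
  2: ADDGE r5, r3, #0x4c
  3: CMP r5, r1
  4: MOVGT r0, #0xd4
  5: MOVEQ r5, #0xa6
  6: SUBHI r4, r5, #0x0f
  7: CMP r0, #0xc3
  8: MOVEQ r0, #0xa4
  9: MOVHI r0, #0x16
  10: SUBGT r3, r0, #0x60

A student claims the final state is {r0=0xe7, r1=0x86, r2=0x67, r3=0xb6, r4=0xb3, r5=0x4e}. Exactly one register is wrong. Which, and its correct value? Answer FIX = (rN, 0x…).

FIX = (r0, 0x16)

[0] flags=0010 → (cmp)
[1] flags=0010 LS?F → skip
[2] flags=0010 GE?T → r5=0x4e
[3] flags=1001 → (cmp)
[4] flags=1001 GT?T → r0=0xd4
[5] flags=1001 EQ?F → skip
[6] flags=1001 HI?F → skip
[7] flags=0010 → (cmp)
[8] flags=0010 EQ?F → skip
[9] flags=0010 HI?T → r0=0x16
[10] flags=0010 GT?T → r3=0xb6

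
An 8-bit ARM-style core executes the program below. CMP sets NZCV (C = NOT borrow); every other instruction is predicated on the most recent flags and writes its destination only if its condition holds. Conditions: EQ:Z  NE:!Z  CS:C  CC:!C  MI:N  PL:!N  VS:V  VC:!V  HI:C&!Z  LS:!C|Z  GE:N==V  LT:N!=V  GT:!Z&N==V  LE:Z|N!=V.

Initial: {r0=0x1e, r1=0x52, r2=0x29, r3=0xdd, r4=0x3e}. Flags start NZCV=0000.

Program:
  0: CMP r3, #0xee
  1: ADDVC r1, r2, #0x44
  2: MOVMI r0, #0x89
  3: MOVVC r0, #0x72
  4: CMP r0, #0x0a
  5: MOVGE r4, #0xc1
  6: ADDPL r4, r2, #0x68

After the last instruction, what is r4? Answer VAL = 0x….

VAL = 0x91

[0] flags=1000 → (cmp)
[1] flags=1000 VC?T → r1=0x6d
[2] flags=1000 MI?T → r0=0x89
[3] flags=1000 VC?T → r0=0x72
[4] flags=0010 → (cmp)
[5] flags=0010 GE?T → r4=0xc1
[6] flags=0010 PL?T → r4=0x91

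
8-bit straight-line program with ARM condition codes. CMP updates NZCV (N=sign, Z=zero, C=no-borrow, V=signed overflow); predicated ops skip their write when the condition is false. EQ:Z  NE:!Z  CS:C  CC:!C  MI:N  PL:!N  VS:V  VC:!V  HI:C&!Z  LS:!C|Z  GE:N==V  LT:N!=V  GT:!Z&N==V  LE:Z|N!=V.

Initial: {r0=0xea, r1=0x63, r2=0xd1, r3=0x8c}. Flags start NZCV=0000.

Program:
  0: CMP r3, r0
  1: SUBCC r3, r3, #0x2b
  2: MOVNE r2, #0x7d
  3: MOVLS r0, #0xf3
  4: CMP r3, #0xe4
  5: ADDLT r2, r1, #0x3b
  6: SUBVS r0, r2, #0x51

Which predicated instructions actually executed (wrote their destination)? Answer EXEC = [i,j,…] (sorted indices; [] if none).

[0] flags=1000 → (cmp)
[1] flags=1000 CC?T → r3=0x61
[2] flags=1000 NE?T → r2=0x7d
[3] flags=1000 LS?T → r0=0xf3
[4] flags=0000 → (cmp)
[5] flags=0000 LT?F → skip
[6] flags=0000 VS?F → skip

EXEC = [1,2,3]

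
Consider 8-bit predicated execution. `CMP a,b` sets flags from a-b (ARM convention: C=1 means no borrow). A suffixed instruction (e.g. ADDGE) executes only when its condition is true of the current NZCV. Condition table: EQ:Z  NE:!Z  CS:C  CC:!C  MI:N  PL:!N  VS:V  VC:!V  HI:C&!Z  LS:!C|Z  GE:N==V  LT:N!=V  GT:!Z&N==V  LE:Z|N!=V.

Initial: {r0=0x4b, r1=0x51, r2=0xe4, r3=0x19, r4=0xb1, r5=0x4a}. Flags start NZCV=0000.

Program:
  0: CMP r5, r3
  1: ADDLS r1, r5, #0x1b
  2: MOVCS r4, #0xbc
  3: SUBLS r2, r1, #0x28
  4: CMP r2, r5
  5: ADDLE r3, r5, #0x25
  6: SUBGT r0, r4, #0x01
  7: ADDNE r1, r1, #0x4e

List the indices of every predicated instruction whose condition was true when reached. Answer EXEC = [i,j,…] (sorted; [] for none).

EXEC = [2,5,7]

0: ✓ CMP  NZCV=0010
1: · ADDLS
2: ✓ MOVCS  r4←0xbc
3: · SUBLS
4: ✓ CMP  NZCV=1010
5: ✓ ADDLE  r3←0x6f
6: · SUBGT
7: ✓ ADDNE  r1←0x9f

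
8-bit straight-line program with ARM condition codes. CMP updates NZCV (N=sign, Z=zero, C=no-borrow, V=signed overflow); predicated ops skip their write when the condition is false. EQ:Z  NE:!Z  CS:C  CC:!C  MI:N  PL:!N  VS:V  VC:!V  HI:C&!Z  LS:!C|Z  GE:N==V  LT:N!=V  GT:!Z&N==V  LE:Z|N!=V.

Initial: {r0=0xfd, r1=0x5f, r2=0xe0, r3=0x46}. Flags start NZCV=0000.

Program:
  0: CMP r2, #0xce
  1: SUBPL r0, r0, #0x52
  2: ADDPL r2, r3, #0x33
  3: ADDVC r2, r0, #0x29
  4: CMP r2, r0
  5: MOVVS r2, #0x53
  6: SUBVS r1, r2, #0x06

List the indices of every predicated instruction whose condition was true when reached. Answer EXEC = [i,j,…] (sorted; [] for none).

EXEC = [1,2,3]

[0] flags=0010 → (cmp)
[1] flags=0010 PL?T → r0=0xab
[2] flags=0010 PL?T → r2=0x79
[3] flags=0010 VC?T → r2=0xd4
[4] flags=0010 → (cmp)
[5] flags=0010 VS?F → skip
[6] flags=0010 VS?F → skip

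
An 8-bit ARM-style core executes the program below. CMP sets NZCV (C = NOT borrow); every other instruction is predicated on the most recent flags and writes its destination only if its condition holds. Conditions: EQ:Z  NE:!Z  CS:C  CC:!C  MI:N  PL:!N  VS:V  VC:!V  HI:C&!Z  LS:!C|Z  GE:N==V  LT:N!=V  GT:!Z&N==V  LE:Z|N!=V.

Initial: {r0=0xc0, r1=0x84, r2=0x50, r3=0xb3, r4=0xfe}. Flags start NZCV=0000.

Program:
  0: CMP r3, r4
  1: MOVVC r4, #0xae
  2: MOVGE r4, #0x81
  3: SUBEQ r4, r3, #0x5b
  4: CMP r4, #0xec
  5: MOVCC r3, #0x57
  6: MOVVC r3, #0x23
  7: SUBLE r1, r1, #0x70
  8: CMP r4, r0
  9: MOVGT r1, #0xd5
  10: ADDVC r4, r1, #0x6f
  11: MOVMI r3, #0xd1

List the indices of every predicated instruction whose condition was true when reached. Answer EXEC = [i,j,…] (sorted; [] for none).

EXEC = [1,5,6,7,10,11]

0: ✓ CMP  NZCV=1000
1: ✓ MOVVC  r4←0xae
2: · MOVGE
3: · SUBEQ
4: ✓ CMP  NZCV=1000
5: ✓ MOVCC  r3←0x57
6: ✓ MOVVC  r3←0x23
7: ✓ SUBLE  r1←0x14
8: ✓ CMP  NZCV=1000
9: · MOVGT
10: ✓ ADDVC  r4←0x83
11: ✓ MOVMI  r3←0xd1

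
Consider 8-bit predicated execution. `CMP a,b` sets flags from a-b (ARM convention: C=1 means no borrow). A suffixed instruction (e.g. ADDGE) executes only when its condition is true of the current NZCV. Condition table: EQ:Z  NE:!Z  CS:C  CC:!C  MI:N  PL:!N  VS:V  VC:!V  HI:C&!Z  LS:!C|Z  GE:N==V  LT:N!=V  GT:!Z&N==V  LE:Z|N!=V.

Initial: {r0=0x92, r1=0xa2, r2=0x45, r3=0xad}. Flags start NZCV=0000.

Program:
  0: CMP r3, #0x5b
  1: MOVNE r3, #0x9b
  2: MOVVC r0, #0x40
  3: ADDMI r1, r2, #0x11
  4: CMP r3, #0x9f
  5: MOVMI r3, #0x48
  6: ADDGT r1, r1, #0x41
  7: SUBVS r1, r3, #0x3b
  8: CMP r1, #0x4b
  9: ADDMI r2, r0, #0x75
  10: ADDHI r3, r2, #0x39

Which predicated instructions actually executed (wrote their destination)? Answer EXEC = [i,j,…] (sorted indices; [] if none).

[0] flags=0011 → (cmp)
[1] flags=0011 NE?T → r3=0x9b
[2] flags=0011 VC?F → skip
[3] flags=0011 MI?F → skip
[4] flags=1000 → (cmp)
[5] flags=1000 MI?T → r3=0x48
[6] flags=1000 GT?F → skip
[7] flags=1000 VS?F → skip
[8] flags=0011 → (cmp)
[9] flags=0011 MI?F → skip
[10] flags=0011 HI?T → r3=0x7e

EXEC = [1,5,10]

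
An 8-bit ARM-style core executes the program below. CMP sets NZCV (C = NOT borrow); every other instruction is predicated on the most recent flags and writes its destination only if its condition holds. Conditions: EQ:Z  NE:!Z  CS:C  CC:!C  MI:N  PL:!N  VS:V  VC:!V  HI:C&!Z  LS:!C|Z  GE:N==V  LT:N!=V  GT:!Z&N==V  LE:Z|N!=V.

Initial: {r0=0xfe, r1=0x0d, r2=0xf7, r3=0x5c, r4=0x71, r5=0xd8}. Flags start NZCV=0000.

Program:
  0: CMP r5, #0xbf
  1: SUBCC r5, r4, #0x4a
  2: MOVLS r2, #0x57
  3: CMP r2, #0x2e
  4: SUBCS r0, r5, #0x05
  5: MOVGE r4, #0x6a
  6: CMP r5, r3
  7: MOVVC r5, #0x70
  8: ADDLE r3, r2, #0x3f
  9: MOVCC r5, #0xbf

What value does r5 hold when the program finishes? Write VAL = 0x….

VAL = 0xd8

[0] flags=0010 → (cmp)
[1] flags=0010 CC?F → skip
[2] flags=0010 LS?F → skip
[3] flags=1010 → (cmp)
[4] flags=1010 CS?T → r0=0xd3
[5] flags=1010 GE?F → skip
[6] flags=0011 → (cmp)
[7] flags=0011 VC?F → skip
[8] flags=0011 LE?T → r3=0x36
[9] flags=0011 CC?F → skip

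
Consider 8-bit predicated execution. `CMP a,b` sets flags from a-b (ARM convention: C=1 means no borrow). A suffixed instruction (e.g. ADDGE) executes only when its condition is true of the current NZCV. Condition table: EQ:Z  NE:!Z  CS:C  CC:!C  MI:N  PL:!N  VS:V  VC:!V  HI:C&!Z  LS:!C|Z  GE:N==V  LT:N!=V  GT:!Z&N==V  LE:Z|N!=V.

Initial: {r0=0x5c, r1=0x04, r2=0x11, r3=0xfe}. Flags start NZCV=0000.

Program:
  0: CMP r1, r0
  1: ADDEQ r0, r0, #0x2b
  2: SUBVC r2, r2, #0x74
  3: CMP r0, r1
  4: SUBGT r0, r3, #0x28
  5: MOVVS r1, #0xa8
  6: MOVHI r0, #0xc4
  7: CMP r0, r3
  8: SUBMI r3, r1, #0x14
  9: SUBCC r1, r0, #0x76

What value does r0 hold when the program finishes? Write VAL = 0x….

VAL = 0xc4

[0] flags=1000 → (cmp)
[1] flags=1000 EQ?F → skip
[2] flags=1000 VC?T → r2=0x9d
[3] flags=0010 → (cmp)
[4] flags=0010 GT?T → r0=0xd6
[5] flags=0010 VS?F → skip
[6] flags=0010 HI?T → r0=0xc4
[7] flags=1000 → (cmp)
[8] flags=1000 MI?T → r3=0xf0
[9] flags=1000 CC?T → r1=0x4e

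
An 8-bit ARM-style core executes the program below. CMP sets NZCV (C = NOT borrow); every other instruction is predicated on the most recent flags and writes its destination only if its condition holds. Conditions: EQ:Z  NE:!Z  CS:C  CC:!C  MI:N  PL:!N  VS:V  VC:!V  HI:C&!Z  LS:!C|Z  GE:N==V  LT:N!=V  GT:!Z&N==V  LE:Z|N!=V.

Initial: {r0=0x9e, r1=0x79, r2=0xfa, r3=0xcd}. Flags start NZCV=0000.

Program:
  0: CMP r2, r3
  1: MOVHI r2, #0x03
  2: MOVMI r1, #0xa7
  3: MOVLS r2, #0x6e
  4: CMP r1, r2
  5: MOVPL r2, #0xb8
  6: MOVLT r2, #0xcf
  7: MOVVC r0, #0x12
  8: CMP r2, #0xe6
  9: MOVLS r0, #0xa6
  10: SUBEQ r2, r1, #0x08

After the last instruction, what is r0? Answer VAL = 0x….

VAL = 0xa6

[0] flags=0010 → (cmp)
[1] flags=0010 HI?T → r2=0x03
[2] flags=0010 MI?F → skip
[3] flags=0010 LS?F → skip
[4] flags=0010 → (cmp)
[5] flags=0010 PL?T → r2=0xb8
[6] flags=0010 LT?F → skip
[7] flags=0010 VC?T → r0=0x12
[8] flags=1000 → (cmp)
[9] flags=1000 LS?T → r0=0xa6
[10] flags=1000 EQ?F → skip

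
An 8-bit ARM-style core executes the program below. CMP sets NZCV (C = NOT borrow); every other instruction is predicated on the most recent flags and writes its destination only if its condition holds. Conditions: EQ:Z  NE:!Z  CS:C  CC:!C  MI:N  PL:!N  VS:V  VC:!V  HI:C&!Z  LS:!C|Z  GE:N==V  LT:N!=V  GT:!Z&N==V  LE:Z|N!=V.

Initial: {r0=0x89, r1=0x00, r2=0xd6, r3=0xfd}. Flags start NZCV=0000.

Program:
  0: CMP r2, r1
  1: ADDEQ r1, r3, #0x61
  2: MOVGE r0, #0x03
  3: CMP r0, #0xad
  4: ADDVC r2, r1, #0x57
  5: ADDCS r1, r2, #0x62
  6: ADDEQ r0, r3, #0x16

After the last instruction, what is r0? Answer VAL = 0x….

0: ✓ CMP  NZCV=1010
1: · ADDEQ
2: · MOVGE
3: ✓ CMP  NZCV=1000
4: ✓ ADDVC  r2←0x57
5: · ADDCS
6: · ADDEQ

VAL = 0x89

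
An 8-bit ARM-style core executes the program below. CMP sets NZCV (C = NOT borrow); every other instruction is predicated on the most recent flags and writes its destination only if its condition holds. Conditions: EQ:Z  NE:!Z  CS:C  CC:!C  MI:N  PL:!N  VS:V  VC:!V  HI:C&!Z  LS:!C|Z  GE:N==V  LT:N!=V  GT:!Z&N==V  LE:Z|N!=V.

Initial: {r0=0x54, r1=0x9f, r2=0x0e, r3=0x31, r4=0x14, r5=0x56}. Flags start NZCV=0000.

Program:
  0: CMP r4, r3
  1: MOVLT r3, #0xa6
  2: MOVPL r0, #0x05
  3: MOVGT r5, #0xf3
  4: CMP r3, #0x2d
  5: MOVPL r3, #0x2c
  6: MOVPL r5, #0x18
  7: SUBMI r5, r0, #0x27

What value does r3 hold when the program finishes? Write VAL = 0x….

[0] flags=1000 → (cmp)
[1] flags=1000 LT?T → r3=0xa6
[2] flags=1000 PL?F → skip
[3] flags=1000 GT?F → skip
[4] flags=0011 → (cmp)
[5] flags=0011 PL?T → r3=0x2c
[6] flags=0011 PL?T → r5=0x18
[7] flags=0011 MI?F → skip

VAL = 0x2c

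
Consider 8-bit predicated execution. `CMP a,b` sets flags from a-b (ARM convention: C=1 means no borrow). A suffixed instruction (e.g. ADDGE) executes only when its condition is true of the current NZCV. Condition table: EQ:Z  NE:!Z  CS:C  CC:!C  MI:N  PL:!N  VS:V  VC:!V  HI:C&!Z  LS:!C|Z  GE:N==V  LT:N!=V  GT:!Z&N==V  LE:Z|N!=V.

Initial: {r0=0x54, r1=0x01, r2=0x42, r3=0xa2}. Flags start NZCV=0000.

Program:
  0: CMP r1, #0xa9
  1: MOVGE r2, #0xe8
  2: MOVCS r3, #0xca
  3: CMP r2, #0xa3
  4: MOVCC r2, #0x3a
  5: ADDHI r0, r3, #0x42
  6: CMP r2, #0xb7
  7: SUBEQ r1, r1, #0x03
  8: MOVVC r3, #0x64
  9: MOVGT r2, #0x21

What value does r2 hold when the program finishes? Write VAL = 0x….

VAL = 0x21

[0] flags=0000 → (cmp)
[1] flags=0000 GE?T → r2=0xe8
[2] flags=0000 CS?F → skip
[3] flags=0010 → (cmp)
[4] flags=0010 CC?F → skip
[5] flags=0010 HI?T → r0=0xe4
[6] flags=0010 → (cmp)
[7] flags=0010 EQ?F → skip
[8] flags=0010 VC?T → r3=0x64
[9] flags=0010 GT?T → r2=0x21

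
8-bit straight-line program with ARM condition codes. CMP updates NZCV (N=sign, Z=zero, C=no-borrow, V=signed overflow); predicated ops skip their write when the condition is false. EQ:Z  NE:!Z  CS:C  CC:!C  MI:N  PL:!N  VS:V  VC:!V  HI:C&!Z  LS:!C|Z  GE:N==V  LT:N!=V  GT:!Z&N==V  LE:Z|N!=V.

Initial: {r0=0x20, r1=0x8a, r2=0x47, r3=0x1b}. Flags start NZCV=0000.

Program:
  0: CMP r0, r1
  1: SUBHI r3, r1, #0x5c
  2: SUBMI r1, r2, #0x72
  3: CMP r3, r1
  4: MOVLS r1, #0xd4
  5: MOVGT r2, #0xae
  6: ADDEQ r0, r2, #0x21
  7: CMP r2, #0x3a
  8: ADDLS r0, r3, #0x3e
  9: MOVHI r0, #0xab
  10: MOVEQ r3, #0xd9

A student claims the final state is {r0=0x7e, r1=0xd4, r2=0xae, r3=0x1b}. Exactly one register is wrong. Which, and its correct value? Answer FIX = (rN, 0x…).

0: ✓ CMP  NZCV=1001
1: · SUBHI
2: ✓ SUBMI  r1←0xd5
3: ✓ CMP  NZCV=0000
4: ✓ MOVLS  r1←0xd4
5: ✓ MOVGT  r2←0xae
6: · ADDEQ
7: ✓ CMP  NZCV=0011
8: · ADDLS
9: ✓ MOVHI  r0←0xab
10: · MOVEQ

FIX = (r0, 0xab)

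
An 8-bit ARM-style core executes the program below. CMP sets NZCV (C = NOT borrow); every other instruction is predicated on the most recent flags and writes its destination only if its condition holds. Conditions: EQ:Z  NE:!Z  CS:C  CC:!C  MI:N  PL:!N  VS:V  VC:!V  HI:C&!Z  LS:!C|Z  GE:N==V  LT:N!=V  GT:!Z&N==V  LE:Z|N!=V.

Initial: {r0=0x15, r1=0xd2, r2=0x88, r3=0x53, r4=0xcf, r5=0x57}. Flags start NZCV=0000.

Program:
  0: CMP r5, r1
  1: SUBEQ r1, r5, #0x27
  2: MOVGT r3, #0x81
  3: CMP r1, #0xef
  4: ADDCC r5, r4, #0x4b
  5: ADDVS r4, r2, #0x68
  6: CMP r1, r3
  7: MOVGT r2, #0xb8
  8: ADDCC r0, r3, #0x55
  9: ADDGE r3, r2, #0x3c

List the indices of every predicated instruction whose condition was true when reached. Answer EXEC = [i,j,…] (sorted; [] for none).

EXEC = [2,4,7,9]

0: ✓ CMP  NZCV=1001
1: · SUBEQ
2: ✓ MOVGT  r3←0x81
3: ✓ CMP  NZCV=1000
4: ✓ ADDCC  r5←0x1a
5: · ADDVS
6: ✓ CMP  NZCV=0010
7: ✓ MOVGT  r2←0xb8
8: · ADDCC
9: ✓ ADDGE  r3←0xf4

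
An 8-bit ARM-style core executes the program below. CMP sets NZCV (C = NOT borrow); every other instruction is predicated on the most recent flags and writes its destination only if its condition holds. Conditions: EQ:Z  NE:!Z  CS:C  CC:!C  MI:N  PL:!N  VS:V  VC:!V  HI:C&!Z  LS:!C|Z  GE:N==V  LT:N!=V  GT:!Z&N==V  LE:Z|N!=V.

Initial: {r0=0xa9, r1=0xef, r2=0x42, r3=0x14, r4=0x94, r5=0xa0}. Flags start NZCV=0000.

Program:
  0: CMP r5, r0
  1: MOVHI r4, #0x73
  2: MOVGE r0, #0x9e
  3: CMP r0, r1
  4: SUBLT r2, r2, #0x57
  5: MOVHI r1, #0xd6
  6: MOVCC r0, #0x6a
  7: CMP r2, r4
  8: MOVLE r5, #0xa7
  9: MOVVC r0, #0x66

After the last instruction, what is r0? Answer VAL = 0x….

VAL = 0x66

0: ✓ CMP  NZCV=1000
1: · MOVHI
2: · MOVGE
3: ✓ CMP  NZCV=1000
4: ✓ SUBLT  r2←0xeb
5: · MOVHI
6: ✓ MOVCC  r0←0x6a
7: ✓ CMP  NZCV=0010
8: · MOVLE
9: ✓ MOVVC  r0←0x66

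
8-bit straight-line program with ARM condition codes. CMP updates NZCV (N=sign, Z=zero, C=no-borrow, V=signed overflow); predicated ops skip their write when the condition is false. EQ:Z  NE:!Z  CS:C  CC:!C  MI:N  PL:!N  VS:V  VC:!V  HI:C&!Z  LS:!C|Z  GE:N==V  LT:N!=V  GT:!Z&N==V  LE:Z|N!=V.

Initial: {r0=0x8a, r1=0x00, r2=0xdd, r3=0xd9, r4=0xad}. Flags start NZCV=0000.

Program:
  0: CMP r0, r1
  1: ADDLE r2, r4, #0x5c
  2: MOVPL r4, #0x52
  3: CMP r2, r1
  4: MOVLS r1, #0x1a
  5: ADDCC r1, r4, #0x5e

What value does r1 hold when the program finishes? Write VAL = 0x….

[0] flags=1010 → (cmp)
[1] flags=1010 LE?T → r2=0x09
[2] flags=1010 PL?F → skip
[3] flags=0010 → (cmp)
[4] flags=0010 LS?F → skip
[5] flags=0010 CC?F → skip

VAL = 0x00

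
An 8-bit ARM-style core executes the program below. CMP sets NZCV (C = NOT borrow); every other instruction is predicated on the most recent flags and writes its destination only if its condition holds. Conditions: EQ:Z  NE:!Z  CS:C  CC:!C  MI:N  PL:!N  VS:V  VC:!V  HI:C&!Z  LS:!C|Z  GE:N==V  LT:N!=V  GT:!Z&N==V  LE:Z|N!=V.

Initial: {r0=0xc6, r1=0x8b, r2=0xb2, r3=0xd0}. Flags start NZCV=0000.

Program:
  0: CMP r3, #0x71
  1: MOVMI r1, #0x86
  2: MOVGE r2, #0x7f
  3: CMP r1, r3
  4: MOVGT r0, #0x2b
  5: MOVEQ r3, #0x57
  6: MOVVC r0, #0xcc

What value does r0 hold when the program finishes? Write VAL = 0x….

VAL = 0xcc

0: ✓ CMP  NZCV=0011
1: · MOVMI
2: · MOVGE
3: ✓ CMP  NZCV=1000
4: · MOVGT
5: · MOVEQ
6: ✓ MOVVC  r0←0xcc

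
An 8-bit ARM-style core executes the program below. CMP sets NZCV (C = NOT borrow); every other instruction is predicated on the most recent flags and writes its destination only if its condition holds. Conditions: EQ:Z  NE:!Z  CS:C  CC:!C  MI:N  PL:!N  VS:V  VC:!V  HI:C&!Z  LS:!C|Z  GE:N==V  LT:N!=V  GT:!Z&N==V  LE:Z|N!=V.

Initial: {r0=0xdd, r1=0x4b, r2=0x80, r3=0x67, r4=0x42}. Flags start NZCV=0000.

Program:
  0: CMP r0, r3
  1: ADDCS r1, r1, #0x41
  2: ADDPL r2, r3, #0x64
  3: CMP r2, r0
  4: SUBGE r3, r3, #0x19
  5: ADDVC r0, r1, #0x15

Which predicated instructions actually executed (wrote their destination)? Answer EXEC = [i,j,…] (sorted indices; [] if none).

[0] flags=0011 → (cmp)
[1] flags=0011 CS?T → r1=0x8c
[2] flags=0011 PL?T → r2=0xcb
[3] flags=1000 → (cmp)
[4] flags=1000 GE?F → skip
[5] flags=1000 VC?T → r0=0xa1

EXEC = [1,2,5]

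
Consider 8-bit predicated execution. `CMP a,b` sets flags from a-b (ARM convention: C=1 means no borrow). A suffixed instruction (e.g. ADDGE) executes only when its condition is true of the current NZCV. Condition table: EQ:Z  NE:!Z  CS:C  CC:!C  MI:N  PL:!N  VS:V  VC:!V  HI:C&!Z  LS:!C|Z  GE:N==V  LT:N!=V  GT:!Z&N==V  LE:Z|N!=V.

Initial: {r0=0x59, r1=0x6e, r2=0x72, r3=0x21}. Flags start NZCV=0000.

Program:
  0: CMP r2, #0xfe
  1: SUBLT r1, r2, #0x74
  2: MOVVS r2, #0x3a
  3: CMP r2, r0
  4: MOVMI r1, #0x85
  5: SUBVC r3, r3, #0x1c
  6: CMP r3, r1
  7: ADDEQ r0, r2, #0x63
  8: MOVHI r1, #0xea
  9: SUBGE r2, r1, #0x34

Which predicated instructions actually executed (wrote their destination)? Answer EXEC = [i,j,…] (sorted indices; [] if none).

EXEC = [5]

[0] flags=0000 → (cmp)
[1] flags=0000 LT?F → skip
[2] flags=0000 VS?F → skip
[3] flags=0010 → (cmp)
[4] flags=0010 MI?F → skip
[5] flags=0010 VC?T → r3=0x05
[6] flags=1000 → (cmp)
[7] flags=1000 EQ?F → skip
[8] flags=1000 HI?F → skip
[9] flags=1000 GE?F → skip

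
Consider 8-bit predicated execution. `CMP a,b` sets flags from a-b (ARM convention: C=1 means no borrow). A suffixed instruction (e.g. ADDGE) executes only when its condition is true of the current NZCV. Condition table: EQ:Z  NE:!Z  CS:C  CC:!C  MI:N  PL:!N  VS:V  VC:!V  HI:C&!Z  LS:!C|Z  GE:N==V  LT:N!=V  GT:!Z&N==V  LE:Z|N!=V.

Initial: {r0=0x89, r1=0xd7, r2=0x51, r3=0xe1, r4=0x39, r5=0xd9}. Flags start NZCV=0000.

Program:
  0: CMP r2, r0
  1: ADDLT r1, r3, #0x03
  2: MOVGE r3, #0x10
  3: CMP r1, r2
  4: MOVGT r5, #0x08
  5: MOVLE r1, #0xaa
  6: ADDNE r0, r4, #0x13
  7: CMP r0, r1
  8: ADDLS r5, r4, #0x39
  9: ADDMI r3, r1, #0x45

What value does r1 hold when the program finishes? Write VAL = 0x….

VAL = 0xaa

[0] flags=1001 → (cmp)
[1] flags=1001 LT?F → skip
[2] flags=1001 GE?T → r3=0x10
[3] flags=1010 → (cmp)
[4] flags=1010 GT?F → skip
[5] flags=1010 LE?T → r1=0xaa
[6] flags=1010 NE?T → r0=0x4c
[7] flags=1001 → (cmp)
[8] flags=1001 LS?T → r5=0x72
[9] flags=1001 MI?T → r3=0xef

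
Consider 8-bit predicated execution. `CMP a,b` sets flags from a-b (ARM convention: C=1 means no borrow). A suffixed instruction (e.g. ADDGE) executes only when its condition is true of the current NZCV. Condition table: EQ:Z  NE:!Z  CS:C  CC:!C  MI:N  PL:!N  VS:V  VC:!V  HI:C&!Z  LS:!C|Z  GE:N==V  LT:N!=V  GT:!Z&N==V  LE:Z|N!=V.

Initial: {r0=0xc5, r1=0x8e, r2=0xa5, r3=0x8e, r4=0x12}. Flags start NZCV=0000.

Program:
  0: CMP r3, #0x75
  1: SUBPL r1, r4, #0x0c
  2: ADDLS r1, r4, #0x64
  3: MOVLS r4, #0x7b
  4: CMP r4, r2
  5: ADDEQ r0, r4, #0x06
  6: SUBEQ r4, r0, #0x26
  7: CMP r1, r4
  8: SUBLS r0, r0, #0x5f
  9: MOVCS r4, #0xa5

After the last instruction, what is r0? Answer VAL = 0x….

[0] flags=0011 → (cmp)
[1] flags=0011 PL?T → r1=0x06
[2] flags=0011 LS?F → skip
[3] flags=0011 LS?F → skip
[4] flags=0000 → (cmp)
[5] flags=0000 EQ?F → skip
[6] flags=0000 EQ?F → skip
[7] flags=1000 → (cmp)
[8] flags=1000 LS?T → r0=0x66
[9] flags=1000 CS?F → skip

VAL = 0x66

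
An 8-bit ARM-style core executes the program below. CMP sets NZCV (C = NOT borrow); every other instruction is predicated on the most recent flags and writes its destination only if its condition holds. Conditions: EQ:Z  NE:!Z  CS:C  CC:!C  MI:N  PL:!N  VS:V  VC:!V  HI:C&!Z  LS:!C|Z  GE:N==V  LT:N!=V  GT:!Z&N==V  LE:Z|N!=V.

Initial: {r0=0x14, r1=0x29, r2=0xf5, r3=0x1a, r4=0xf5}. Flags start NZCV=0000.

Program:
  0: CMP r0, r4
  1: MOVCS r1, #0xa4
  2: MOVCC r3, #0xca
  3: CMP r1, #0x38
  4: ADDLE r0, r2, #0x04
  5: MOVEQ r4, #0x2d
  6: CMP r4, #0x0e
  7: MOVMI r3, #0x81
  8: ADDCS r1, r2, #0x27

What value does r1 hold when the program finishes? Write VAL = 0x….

VAL = 0x1c

0: ✓ CMP  NZCV=0000
1: · MOVCS
2: ✓ MOVCC  r3←0xca
3: ✓ CMP  NZCV=1000
4: ✓ ADDLE  r0←0xf9
5: · MOVEQ
6: ✓ CMP  NZCV=1010
7: ✓ MOVMI  r3←0x81
8: ✓ ADDCS  r1←0x1c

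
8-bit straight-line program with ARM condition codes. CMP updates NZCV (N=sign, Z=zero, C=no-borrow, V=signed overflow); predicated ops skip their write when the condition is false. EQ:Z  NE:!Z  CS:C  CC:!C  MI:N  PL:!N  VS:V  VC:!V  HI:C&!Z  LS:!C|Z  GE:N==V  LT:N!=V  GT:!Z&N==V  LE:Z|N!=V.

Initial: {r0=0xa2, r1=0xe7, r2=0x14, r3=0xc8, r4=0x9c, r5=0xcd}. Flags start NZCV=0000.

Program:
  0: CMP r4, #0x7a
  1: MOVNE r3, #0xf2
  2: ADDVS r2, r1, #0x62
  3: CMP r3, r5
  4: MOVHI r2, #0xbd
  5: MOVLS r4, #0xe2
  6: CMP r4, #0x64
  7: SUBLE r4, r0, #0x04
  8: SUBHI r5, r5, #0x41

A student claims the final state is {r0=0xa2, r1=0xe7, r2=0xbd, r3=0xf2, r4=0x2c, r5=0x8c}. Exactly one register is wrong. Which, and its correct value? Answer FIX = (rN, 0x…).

0: ✓ CMP  NZCV=0011
1: ✓ MOVNE  r3←0xf2
2: ✓ ADDVS  r2←0x49
3: ✓ CMP  NZCV=0010
4: ✓ MOVHI  r2←0xbd
5: · MOVLS
6: ✓ CMP  NZCV=0011
7: ✓ SUBLE  r4←0x9e
8: ✓ SUBHI  r5←0x8c

FIX = (r4, 0x9e)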